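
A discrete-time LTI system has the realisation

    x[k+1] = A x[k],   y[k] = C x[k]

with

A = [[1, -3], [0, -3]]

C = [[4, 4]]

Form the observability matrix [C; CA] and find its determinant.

CA = [[4, -24]]
Observability matrix O = [C; CA] = [[4, 4], [4, -24]]
det(O) = 4·(-24) - 4·4 = -96 - 16 = -112
Since det(O) ≠ 0, rank(O) = 2 and the system is completely observable.

-112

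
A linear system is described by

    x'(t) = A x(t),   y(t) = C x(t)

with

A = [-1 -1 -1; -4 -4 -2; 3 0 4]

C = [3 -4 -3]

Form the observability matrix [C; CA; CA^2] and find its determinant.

-8853

CA = [[4, 13, -7]]
CA^2 = [[-77, -56, -58]]
Observability matrix O = [C; CA; CA^2] = [[3, -4, -3], [4, 13, -7], [-77, -56, -58]]
Expanding along the first row, det(O) = 3·(13·(-58) - (-7)·(-56)) - (-4)·(4·(-58) - (-7)·(-77)) + (-3)·(4·(-56) - 13·(-77)) = 3·(-1146) - (-4)·(-771) + (-3)·777 = -8853
Since det(O) ≠ 0, rank(O) = 3 and the system is completely observable.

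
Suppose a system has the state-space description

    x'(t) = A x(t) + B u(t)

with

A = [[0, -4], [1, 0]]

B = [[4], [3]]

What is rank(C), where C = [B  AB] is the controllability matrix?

2

AB = [[-12], [4]]
Controllability matrix C = [B  AB] = [[4, -12], [3, 4]]
det(C) = 4·4 - (-12)·3 = 16 - (-36) = 52 ≠ 0, so rank(C) = 2.
rank(C) = 2 = n, so the pair (A, B) is completely controllable.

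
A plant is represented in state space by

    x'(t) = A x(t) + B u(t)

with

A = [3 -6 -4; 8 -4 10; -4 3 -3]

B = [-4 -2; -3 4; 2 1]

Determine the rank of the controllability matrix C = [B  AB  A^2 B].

AB = [[-2, -34], [0, -22], [1, 17]]
A^2B = [[-10, -38], [-6, -14], [5, 19]]
Controllability matrix C = [B  AB  A^2B] = [[-4, -2, -2, -34, -10, -38], [-3, 4, 0, -22, -6, -14], [2, 1, 1, 17, 5, 19]]
The rows r1, r2, r3 of C are linearly dependent: r1 + 2·r3 = 0 (check each entry), so rank(C) ≤ 2.
The 2×2 minor from rows 1, 2, columns 1, 2 is (-4)·4 - (-2)·(-3) = -16 - 6 = -22 ≠ 0, so rank(C) = 2.
rank(C) = 2 < n = 3, so the pair (A, B) is not completely controllable.

2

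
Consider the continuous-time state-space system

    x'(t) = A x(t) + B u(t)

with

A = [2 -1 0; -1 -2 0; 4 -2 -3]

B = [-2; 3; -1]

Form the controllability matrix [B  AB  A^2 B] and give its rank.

3

AB = [[-7], [-4], [-11]]
A^2B = [[-10], [15], [13]]
Controllability matrix C = [B  AB  A^2B] = [[-2, -7, -10], [3, -4, 15], [-1, -11, 13]]
det(C) = (-2)·((-4)·13 - 15·(-11)) - (-7)·(3·13 - 15·(-1)) + (-10)·(3·(-11) - (-4)·(-1)) = (-2)·113 - (-7)·54 + (-10)·(-37) = 522 ≠ 0, so rank(C) = 3.
rank(C) = 3 = n, so the pair (A, B) is completely controllable.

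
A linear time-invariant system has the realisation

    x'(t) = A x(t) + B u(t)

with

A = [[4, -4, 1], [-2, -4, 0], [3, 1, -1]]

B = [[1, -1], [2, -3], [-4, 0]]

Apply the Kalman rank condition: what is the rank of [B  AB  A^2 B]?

3

AB = [[-8, 8], [-10, 14], [9, -6]]
A^2B = [[17, -30], [56, -72], [-43, 44]]
Controllability matrix C = [B  AB  A^2B] = [[1, -1, -8, 8, 17, -30], [2, -3, -10, 14, 56, -72], [-4, 0, 9, -6, -43, 44]]
Take the 3×3 submatrix of C formed by columns 1, 2, 3: [[1, -1, -8], [2, -3, -10], [-4, 0, 9]]. Its determinant is 1·((-3)·9 - (-10)·0) - (-1)·(2·9 - (-10)·(-4)) + (-8)·(2·0 - (-3)·(-4)) = 1·(-27) - (-1)·(-22) + (-8)·(-12) = 47 ≠ 0.
So rank(C) ≥ 3; since C has 3 rows, rank(C) = 3.
rank(C) = 3 = n, so the pair (A, B) is completely controllable.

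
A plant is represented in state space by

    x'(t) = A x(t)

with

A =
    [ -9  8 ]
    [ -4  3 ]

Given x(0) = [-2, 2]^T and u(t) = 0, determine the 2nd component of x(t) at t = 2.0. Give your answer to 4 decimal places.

det(sI - A) = s^2 - (tr A)s + det A, with tr A = (-9) + 3 = -6 and det A = (-9)·3 - 8·(-4) = -27 - (-32) = 5.
So p(s) = det(sI - A) = s^2 + 6s + 5.
Factor s^2 + 6s + 5: two numbers with sum -6 and product 5 are -1 and -5, so s^2 + 6s + 5 = (s + 1)(s + 5).
Hence p(s) = (s + 1) (s + 5), with roots -5, -1.
The eigenvalues -5, -1 are distinct and real, so A is diagonalisable and x(t) = e^{At} x(0) = V diag(e^{λ_i t}) V^{-1} x(0), where the columns of V are the eigenvectors.
λ = -5: A - (-5)I = [[-4, 8], [-4, 8]]. Row 1 gives (-4)·v1 + 8·v2 = 0, so take v_1 = [2, 1]^T.
λ = -1: A - (-1)I = [[-8, 8], [-4, 4]]. Row 1 gives (-8)·v1 + 8·v2 = 0, so take v_2 = [-1, -1]^T.
V = [v_1 v_2] = [[2, -1], [1, -1]] has det V = -1, so V^{-1} = adj(V)/det V = [[1, -1], [1, -2]].
Modal coordinates z(0) = V^{-1} x(0): 1·(-2) + (-1)·2 = -4; 1·(-2) + (-2)·2 = -6; so z(0) = [-4, -6]^T.
x_2(t) = Σ_i (v_i)_2 · z_i(0) · e^{λ_i t} (row 2 of V times the modal terms).
x_2(2.0) = 1·(-4)·e^{-5·2.0} + (-1)·(-6)·e^{-1·2.0} = (-4)·0.000045 + 6·0.135335 = 0.8118.

0.8118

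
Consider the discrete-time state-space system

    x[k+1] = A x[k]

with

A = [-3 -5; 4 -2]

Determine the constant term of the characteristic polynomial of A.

26

For a 2×2 matrix, det(zI - A) = z^2 - (tr A)z + det A.
tr A = -5, det A = 26.
So p(z) = z^2 + 5z + 26.
The constant term is 26.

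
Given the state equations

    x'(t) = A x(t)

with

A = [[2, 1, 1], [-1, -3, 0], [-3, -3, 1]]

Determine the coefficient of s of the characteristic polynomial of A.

-3

Expand det(sI - A) for the 3×3 matrix.
p(s) = s^3 - 3s + 11.
(Check: constant term = det(-A) = (-1)^3 det A = 11; coefficient of s^2 = -tr A = 0.)
The coefficient of s is -3.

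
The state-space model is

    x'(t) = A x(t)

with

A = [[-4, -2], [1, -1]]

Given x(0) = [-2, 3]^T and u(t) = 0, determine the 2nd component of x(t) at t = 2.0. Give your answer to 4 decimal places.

det(sI - A) = s^2 - (tr A)s + det A, with tr A = (-4) + (-1) = -5 and det A = (-4)·(-1) - (-2)·1 = 4 - (-2) = 6.
So p(s) = det(sI - A) = s^2 + 5s + 6.
Factor s^2 + 5s + 6: two numbers with sum -5 and product 6 are -2 and -3, so s^2 + 5s + 6 = (s + 2)(s + 3).
Hence p(s) = (s + 2) (s + 3), with roots -3, -2.
The eigenvalues -3, -2 are distinct and real, so A is diagonalisable and x(t) = e^{At} x(0) = V diag(e^{λ_i t}) V^{-1} x(0), where the columns of V are the eigenvectors.
λ = -3: A - (-3)I = [[-1, -2], [1, 2]]. Row 1 gives (-1)·v1 + (-2)·v2 = 0, so take v_1 = [2, -1]^T.
λ = -2: A - (-2)I = [[-2, -2], [1, 1]]. Row 1 gives (-2)·v1 + (-2)·v2 = 0, so take v_2 = [-1, 1]^T.
V = [v_1 v_2] = [[2, -1], [-1, 1]] has det V = 1, so V^{-1} = adj(V)/det V = [[1, 1], [1, 2]].
Modal coordinates z(0) = V^{-1} x(0): 1·(-2) + 1·3 = 1; 1·(-2) + 2·3 = 4; so z(0) = [1, 4]^T.
x_2(t) = Σ_i (v_i)_2 · z_i(0) · e^{λ_i t} (row 2 of V times the modal terms).
x_2(2.0) = (-1)·1·e^{-3·2.0} + 1·4·e^{-2·2.0} = (-1)·0.002479 + 4·0.018316 = 0.0708.

0.0708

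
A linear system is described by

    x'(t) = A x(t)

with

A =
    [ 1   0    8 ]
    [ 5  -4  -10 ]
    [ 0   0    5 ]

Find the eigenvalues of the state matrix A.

-4, 1, 5

det(sI - A) = s^3 - (tr A)s^2 + (M11 + M22 + M33)s - det A, where Mii is the 2×2 principal minor of A obtained by deleting row i and column i.
tr A = 1 + (-4) + 5 = 2; M11 = (-4)·5 - (-10)·0 = -20 - 0 = -20; M22 = 1·5 - 8·0 = 5 - 0 = 5; M33 = 1·(-4) - 0·5 = -4 - 0 = -4; sum of minors = -19.
det A = 1·((-4)·5 - (-10)·0) - 0·(5·5 - (-10)·0) + 8·(5·0 - (-4)·0) = 1·(-20) - 0·25 + 8·0 = -20.
So p(s) = det(sI - A) = s^3 - 2s^2 - 19s + 20.
Rational-root test: any integer root divides 20. Testing small divisors, s = 1 works: p(1) = 1 + (-2) + (-19) + 20 = 0, so (s - 1) is a factor.
Dividing, p(s) = (s - 1)(s^2 - s - 20).
Factor s^2 - s - 20: two numbers with sum 1 and product -20 are 5 and -4, so s^2 - s - 20 = (s - 5)(s + 4).
Hence p(s) = (s - 5) (s - 1) (s + 4), with roots -4, 1, 5.
At least one eigenvalue has non-negative real part, so the system is not asymptotically stable.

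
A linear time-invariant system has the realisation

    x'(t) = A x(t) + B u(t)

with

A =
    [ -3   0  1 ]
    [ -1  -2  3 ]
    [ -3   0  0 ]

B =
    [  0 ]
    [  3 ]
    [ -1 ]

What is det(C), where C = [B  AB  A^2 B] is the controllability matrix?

1

AB = [[-1], [-9], [0]]
A^2B = [[3], [19], [3]]
Controllability matrix C = [B  AB  A^2B] = [[0, -1, 3], [3, -9, 19], [-1, 0, 3]]
Expanding along the first row, det(C) = 0·((-9)·3 - 19·0) - (-1)·(3·3 - 19·(-1)) + 3·(3·0 - (-9)·(-1)) = 0·(-27) - (-1)·28 + 3·(-9) = 1
Since det(C) ≠ 0, rank(C) = 3 and the system is completely controllable.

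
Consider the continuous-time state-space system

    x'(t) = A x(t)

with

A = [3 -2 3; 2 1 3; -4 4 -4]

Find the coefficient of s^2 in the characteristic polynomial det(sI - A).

0

Expand det(sI - A) for the 3×3 matrix.
p(s) = s^3 - 9s + 4.
(Check: constant term = det(-A) = (-1)^3 det A = 4; coefficient of s^2 = -tr A = 0.)
The coefficient of s^2 is 0.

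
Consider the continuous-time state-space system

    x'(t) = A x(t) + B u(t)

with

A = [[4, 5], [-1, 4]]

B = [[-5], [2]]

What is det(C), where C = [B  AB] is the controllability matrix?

AB = [[-10], [13]]
Controllability matrix C = [B  AB] = [[-5, -10], [2, 13]]
det(C) = (-5)·13 - (-10)·2 = -65 - (-20) = -45
Since det(C) ≠ 0, rank(C) = 2 and the system is completely controllable.

-45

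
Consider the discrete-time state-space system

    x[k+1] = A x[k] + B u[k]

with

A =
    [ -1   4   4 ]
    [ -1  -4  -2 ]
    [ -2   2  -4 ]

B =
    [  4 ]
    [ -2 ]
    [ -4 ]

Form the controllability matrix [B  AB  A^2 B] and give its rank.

3

AB = [[-28], [12], [4]]
A^2B = [[92], [-28], [64]]
Controllability matrix C = [B  AB  A^2B] = [[4, -28, 92], [-2, 12, -28], [-4, 4, 64]]
det(C) = 4·(12·64 - (-28)·4) - (-28)·((-2)·64 - (-28)·(-4)) + 92·((-2)·4 - 12·(-4)) = 4·880 - (-28)·(-240) + 92·40 = 480 ≠ 0, so rank(C) = 3.
rank(C) = 3 = n, so the pair (A, B) is completely controllable.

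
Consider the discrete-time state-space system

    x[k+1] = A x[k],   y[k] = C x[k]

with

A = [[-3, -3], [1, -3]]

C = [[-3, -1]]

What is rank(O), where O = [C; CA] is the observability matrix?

2

CA = [[8, 12]]
Observability matrix O = [C; CA] = [[-3, -1], [8, 12]]
det(O) = (-3)·12 - (-1)·8 = -36 - (-8) = -28 ≠ 0, so rank(O) = 2.
rank(O) = 2 = n, so the pair (A, C) is completely observable.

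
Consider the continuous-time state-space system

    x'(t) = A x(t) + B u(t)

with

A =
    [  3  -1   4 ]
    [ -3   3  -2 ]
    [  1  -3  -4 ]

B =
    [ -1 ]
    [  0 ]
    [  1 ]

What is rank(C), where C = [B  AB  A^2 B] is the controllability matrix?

3

AB = [[1], [1], [-5]]
A^2B = [[-18], [10], [18]]
Controllability matrix C = [B  AB  A^2B] = [[-1, 1, -18], [0, 1, 10], [1, -5, 18]]
det(C) = (-1)·(1·18 - 10·(-5)) - 1·(0·18 - 10·1) + (-18)·(0·(-5) - 1·1) = (-1)·68 - 1·(-10) + (-18)·(-1) = -40 ≠ 0, so rank(C) = 3.
rank(C) = 3 = n, so the pair (A, B) is completely controllable.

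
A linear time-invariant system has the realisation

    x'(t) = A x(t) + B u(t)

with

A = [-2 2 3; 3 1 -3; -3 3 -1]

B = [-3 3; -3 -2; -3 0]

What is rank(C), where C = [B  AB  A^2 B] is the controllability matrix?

3

AB = [[-9, -10], [-3, 7], [3, -15]]
A^2B = [[21, -11], [-39, 22], [15, 66]]
Controllability matrix C = [B  AB  A^2B] = [[-3, 3, -9, -10, 21, -11], [-3, -2, -3, 7, -39, 22], [-3, 0, 3, -15, 15, 66]]
Take the 3×3 submatrix of C formed by columns 1, 2, 3: [[-3, 3, -9], [-3, -2, -3], [-3, 0, 3]]. Its determinant is (-3)·((-2)·3 - (-3)·0) - 3·((-3)·3 - (-3)·(-3)) + (-9)·((-3)·0 - (-2)·(-3)) = (-3)·(-6) - 3·(-18) + (-9)·(-6) = 126 ≠ 0.
So rank(C) ≥ 3; since C has 3 rows, rank(C) = 3.
rank(C) = 3 = n, so the pair (A, B) is completely controllable.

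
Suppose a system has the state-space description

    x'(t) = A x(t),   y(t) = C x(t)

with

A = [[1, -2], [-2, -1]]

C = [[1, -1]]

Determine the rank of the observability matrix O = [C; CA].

2

CA = [[3, -1]]
Observability matrix O = [C; CA] = [[1, -1], [3, -1]]
det(O) = 1·(-1) - (-1)·3 = -1 - (-3) = 2 ≠ 0, so rank(O) = 2.
rank(O) = 2 = n, so the pair (A, C) is completely observable.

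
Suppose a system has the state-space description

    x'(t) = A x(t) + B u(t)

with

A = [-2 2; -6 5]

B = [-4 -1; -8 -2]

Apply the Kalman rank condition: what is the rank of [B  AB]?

1

AB = [[-8, -2], [-16, -4]]
Controllability matrix C = [B  AB] = [[-4, -1, -8, -2], [-8, -2, -16, -4]]
Every column of C is a scalar multiple of column 1 = [-4, -8] (multipliers 1, 1/4, 2, 1/2), so the columns span a one-dimensional space.
C ≠ 0, hence rank(C) = 1.
rank(C) = 1 < n = 2, so the pair (A, B) is not completely controllable.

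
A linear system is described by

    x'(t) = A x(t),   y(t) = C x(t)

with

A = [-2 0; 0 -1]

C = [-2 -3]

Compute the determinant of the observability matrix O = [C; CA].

6

CA = [[4, 3]]
Observability matrix O = [C; CA] = [[-2, -3], [4, 3]]
det(O) = (-2)·3 - (-3)·4 = -6 - (-12) = 6
Since det(O) ≠ 0, rank(O) = 2 and the system is completely observable.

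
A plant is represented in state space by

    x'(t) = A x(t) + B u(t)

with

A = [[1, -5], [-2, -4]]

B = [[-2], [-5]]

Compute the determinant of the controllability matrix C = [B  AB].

67

AB = [[23], [24]]
Controllability matrix C = [B  AB] = [[-2, 23], [-5, 24]]
det(C) = (-2)·24 - 23·(-5) = -48 - (-115) = 67
Since det(C) ≠ 0, rank(C) = 2 and the system is completely controllable.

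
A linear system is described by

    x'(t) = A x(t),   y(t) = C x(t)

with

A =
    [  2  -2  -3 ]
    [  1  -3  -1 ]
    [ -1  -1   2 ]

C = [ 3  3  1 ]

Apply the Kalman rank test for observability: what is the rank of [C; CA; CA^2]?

CA = [[8, -16, -10]]
CA^2 = [[10, 42, -28]]
Observability matrix O = [C; CA; CA^2] = [[3, 3, 1], [8, -16, -10], [10, 42, -28]]
det(O) = 3·((-16)·(-28) - (-10)·42) - 3·(8·(-28) - (-10)·10) + 1·(8·42 - (-16)·10) = 3·868 - 3·(-124) + 1·496 = 3472 ≠ 0, so rank(O) = 3.
rank(O) = 3 = n, so the pair (A, C) is completely observable.

3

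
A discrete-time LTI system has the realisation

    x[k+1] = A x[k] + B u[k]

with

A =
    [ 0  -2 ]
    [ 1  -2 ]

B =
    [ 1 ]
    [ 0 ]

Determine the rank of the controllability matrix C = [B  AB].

AB = [[0], [1]]
Controllability matrix C = [B  AB] = [[1, 0], [0, 1]]
det(C) = 1·1 - 0·0 = 1 - 0 = 1 ≠ 0, so rank(C) = 2.
rank(C) = 2 = n, so the pair (A, B) is completely controllable.

2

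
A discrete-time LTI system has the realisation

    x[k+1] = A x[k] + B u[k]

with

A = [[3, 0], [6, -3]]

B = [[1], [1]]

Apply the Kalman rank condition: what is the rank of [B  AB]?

1

AB = [[3], [3]]
Controllability matrix C = [B  AB] = [[1, 3], [1, 3]]
Every column of C is a scalar multiple of column 1 = [1, 1] (multipliers 1, 3), so the columns span a one-dimensional space.
C ≠ 0, hence rank(C) = 1.
rank(C) = 1 < n = 2, so the pair (A, B) is not completely controllable.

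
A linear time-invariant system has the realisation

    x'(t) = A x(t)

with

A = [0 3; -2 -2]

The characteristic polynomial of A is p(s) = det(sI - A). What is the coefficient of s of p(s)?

For a 2×2 matrix, det(sI - A) = s^2 - (tr A)s + det A.
tr A = -2, det A = 6.
So p(s) = s^2 + 2s + 6.
The coefficient of s is 2.

2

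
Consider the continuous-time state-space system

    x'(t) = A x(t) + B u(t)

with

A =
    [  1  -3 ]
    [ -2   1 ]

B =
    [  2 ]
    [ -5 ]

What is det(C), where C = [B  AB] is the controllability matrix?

AB = [[17], [-9]]
Controllability matrix C = [B  AB] = [[2, 17], [-5, -9]]
det(C) = 2·(-9) - 17·(-5) = -18 - (-85) = 67
Since det(C) ≠ 0, rank(C) = 2 and the system is completely controllable.

67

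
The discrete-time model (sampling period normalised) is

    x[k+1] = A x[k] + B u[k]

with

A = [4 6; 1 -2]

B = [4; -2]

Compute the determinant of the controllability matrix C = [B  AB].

AB = [[4], [8]]
Controllability matrix C = [B  AB] = [[4, 4], [-2, 8]]
det(C) = 4·8 - 4·(-2) = 32 - (-8) = 40
Since det(C) ≠ 0, rank(C) = 2 and the system is completely controllable.

40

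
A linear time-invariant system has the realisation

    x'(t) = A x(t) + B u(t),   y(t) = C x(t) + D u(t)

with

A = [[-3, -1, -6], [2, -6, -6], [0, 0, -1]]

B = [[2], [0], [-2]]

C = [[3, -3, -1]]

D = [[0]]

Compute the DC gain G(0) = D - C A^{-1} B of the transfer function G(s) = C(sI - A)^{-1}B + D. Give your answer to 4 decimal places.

G(0) = C(-A)^{-1}B + D = -C A^{-1} B + D.
det A = -20, so A^{-1} = (1/-20)·adj(A) = [[-3/10, 1/20, 3/2], [-1/10, -3/20, 3/2], [0, 0, -1]]
A^{-1} B = [-18/5, -16/5, 2]^T
C A^{-1} B = -16/5
G(0) = D - C A^{-1} B = 0 - (-16/5) = 16/5 ≈ 3.2000

3.2000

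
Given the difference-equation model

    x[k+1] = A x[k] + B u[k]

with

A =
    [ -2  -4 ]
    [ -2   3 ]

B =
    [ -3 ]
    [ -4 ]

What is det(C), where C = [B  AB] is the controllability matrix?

106

AB = [[22], [-6]]
Controllability matrix C = [B  AB] = [[-3, 22], [-4, -6]]
det(C) = (-3)·(-6) - 22·(-4) = 18 - (-88) = 106
Since det(C) ≠ 0, rank(C) = 2 and the system is completely controllable.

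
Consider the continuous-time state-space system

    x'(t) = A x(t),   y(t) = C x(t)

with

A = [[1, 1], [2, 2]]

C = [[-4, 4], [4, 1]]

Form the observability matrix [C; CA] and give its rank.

CA = [[4, 4], [6, 6]]
Observability matrix O = [C; CA] = [[-4, 4], [4, 1], [4, 4], [6, 6]]
Take the 2×2 submatrix of O formed by rows 1, 2: [[-4, 4], [4, 1]]. Its determinant is (-4)·1 - 4·4 = -4 - 16 = -20 ≠ 0.
So rank(O) ≥ 2; since O has 2 columns, rank(O) = 2.
rank(O) = 2 = n, so the pair (A, C) is completely observable.

2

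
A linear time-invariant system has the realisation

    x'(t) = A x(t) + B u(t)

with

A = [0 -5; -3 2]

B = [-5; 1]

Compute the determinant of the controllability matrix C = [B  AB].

-80

AB = [[-5], [17]]
Controllability matrix C = [B  AB] = [[-5, -5], [1, 17]]
det(C) = (-5)·17 - (-5)·1 = -85 - (-5) = -80
Since det(C) ≠ 0, rank(C) = 2 and the system is completely controllable.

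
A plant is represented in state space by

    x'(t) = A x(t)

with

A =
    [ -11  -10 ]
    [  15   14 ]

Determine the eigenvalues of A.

-1, 4

det(sI - A) = s^2 - (tr A)s + det A, with tr A = (-11) + 14 = 3 and det A = (-11)·14 - (-10)·15 = -154 - (-150) = -4.
So p(s) = det(sI - A) = s^2 - 3s - 4.
Factor s^2 - 3s - 4: two numbers with sum 3 and product -4 are 4 and -1, so s^2 - 3s - 4 = (s - 4)(s + 1).
Hence p(s) = (s - 4) (s + 1), with roots -1, 4.
At least one eigenvalue has non-negative real part, so the system is not asymptotically stable.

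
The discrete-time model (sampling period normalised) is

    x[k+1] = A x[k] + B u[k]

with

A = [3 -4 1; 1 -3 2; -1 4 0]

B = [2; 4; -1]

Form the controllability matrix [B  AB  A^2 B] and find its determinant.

-365

AB = [[-11], [-12], [14]]
A^2B = [[29], [53], [-37]]
Controllability matrix C = [B  AB  A^2B] = [[2, -11, 29], [4, -12, 53], [-1, 14, -37]]
Expanding along the first row, det(C) = 2·((-12)·(-37) - 53·14) - (-11)·(4·(-37) - 53·(-1)) + 29·(4·14 - (-12)·(-1)) = 2·(-298) - (-11)·(-95) + 29·44 = -365
Since det(C) ≠ 0, rank(C) = 3 and the system is completely controllable.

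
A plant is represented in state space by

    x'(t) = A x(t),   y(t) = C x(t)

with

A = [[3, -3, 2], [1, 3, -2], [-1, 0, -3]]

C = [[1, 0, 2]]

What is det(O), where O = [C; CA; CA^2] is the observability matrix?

-108

CA = [[1, -3, -4]]
CA^2 = [[4, -12, 20]]
Observability matrix O = [C; CA; CA^2] = [[1, 0, 2], [1, -3, -4], [4, -12, 20]]
Expanding along the first row, det(O) = 1·((-3)·20 - (-4)·(-12)) - 0·(1·20 - (-4)·4) + 2·(1·(-12) - (-3)·4) = 1·(-108) - 0·36 + 2·0 = -108
Since det(O) ≠ 0, rank(O) = 3 and the system is completely observable.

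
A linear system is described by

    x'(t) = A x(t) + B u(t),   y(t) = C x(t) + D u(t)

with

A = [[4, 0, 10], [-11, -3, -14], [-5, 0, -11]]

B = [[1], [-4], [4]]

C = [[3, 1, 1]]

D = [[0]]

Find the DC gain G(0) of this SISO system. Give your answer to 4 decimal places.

G(0) = C(-A)^{-1}B + D = -C A^{-1} B + D.
det A = -18, so A^{-1} = (1/-18)·adj(A) = [[-11/6, 0, -5/3], [17/6, -1/3, 3], [5/6, 0, 2/3]]
A^{-1} B = [-17/2, 97/6, 7/2]^T
C A^{-1} B = -35/6
G(0) = D - C A^{-1} B = 0 - (-35/6) = 35/6 ≈ 5.8333

5.8333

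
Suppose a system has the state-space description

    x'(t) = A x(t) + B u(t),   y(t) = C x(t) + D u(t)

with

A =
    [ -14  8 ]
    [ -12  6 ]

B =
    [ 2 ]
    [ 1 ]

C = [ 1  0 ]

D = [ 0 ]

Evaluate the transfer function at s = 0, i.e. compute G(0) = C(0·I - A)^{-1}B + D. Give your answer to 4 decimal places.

G(0) = C(-A)^{-1}B + D = -C A^{-1} B + D.
det A = 12, so A^{-1} = (1/12)·adj(A) = [[1/2, -2/3], [1, -7/6]]
A^{-1} B = [1/3, 5/6]^T
C A^{-1} B = 1/3
G(0) = D - C A^{-1} B = 0 - (1/3) = -1/3 ≈ -0.3333

-0.3333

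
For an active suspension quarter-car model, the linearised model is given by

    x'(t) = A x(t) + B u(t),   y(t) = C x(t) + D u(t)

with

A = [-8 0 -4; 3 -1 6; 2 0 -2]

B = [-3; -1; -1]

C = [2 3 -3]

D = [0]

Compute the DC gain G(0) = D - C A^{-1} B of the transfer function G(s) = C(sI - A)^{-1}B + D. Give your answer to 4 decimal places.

-12.6667

G(0) = C(-A)^{-1}B + D = -C A^{-1} B + D.
det A = -24, so A^{-1} = (1/-24)·adj(A) = [[-1/12, 0, 1/6], [-3/4, -1, -3/2], [-1/12, 0, -1/3]]
A^{-1} B = [1/12, 19/4, 7/12]^T
C A^{-1} B = 38/3
G(0) = D - C A^{-1} B = 0 - (38/3) = -38/3 ≈ -12.6667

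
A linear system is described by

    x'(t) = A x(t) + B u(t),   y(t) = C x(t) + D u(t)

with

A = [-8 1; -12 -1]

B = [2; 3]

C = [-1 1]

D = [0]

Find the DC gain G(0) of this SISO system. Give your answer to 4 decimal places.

G(0) = C(-A)^{-1}B + D = -C A^{-1} B + D.
det A = 20, so A^{-1} = (1/20)·adj(A) = [[-1/20, -1/20], [3/5, -2/5]]
A^{-1} B = [-1/4, 0]^T
C A^{-1} B = 1/4
G(0) = D - C A^{-1} B = 0 - (1/4) = -1/4 ≈ -0.2500

-0.2500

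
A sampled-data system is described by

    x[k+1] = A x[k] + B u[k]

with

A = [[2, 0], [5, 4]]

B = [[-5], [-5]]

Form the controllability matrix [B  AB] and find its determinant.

AB = [[-10], [-45]]
Controllability matrix C = [B  AB] = [[-5, -10], [-5, -45]]
det(C) = (-5)·(-45) - (-10)·(-5) = 225 - 50 = 175
Since det(C) ≠ 0, rank(C) = 2 and the system is completely controllable.

175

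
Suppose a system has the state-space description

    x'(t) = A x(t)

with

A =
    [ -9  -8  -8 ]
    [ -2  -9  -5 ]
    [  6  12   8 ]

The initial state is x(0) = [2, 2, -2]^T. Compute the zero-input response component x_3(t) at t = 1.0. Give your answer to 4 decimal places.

1.3616

det(sI - A) = s^3 - (tr A)s^2 + (M11 + M22 + M33)s - det A, where Mii is the 2×2 principal minor of A obtained by deleting row i and column i.
tr A = (-9) + (-9) + 8 = -10; M11 = (-9)·8 - (-5)·12 = -72 - (-60) = -12; M22 = (-9)·8 - (-8)·6 = -72 - (-48) = -24; M33 = (-9)·(-9) - (-8)·(-2) = 81 - 16 = 65; sum of minors = 29.
det A = (-9)·((-9)·8 - (-5)·12) - (-8)·((-2)·8 - (-5)·6) + (-8)·((-2)·12 - (-9)·6) = (-9)·(-12) - (-8)·14 + (-8)·30 = -20.
So p(s) = det(sI - A) = s^3 + 10s^2 + 29s + 20.
Rational-root test: any integer root divides 20. Testing small divisors, s = -1 works: p(-1) = -1 + 10 + (-29) + 20 = 0, so (s + 1) is a factor.
Dividing, p(s) = (s + 1)(s^2 + 9s + 20).
Factor s^2 + 9s + 20: two numbers with sum -9 and product 20 are -4 and -5, so s^2 + 9s + 20 = (s + 4)(s + 5).
Hence p(s) = (s + 1) (s + 4) (s + 5), with roots -5, -4, -1.
The eigenvalues -5, -4, -1 are distinct and real, so A is diagonalisable and x(t) = e^{At} x(0) = V diag(e^{λ_i t}) V^{-1} x(0), where the columns of V are the eigenvectors.
λ = -5: A - (-5)I = [[-4, -8, -8], [-2, -4, -5], [6, 12, 13]]. v must be orthogonal to every row; (row 1) × (row 2) = [8, -4, 0], so take v_1 = [-2, 1, 0]^T.
λ = -4: A - (-4)I = [[-5, -8, -8], [-2, -5, -5], [6, 12, 12]]. v must be orthogonal to every row; (row 1) × (row 2) = [0, -9, 9], so take v_2 = [0, 1, -1]^T.
λ = -1: A - (-1)I = [[-8, -8, -8], [-2, -8, -5], [6, 12, 9]]. v must be orthogonal to every row; (row 1) × (row 2) = [-24, -24, 48], so take v_3 = [-1, -1, 2]^T.
V = [v_1 v_2 v_3] = [[-2, 0, -1], [1, 1, -1], [0, -1, 2]] has det V = -1, so V^{-1} = adj(V)/det V = [[-1, -1, -1], [2, 4, 3], [1, 2, 2]].
Modal coordinates z(0) = V^{-1} x(0): (-1)·2 + (-1)·2 + (-1)·(-2) = -2; 2·2 + 4·2 + 3·(-2) = 6; 1·2 + 2·2 + 2·(-2) = 2; so z(0) = [-2, 6, 2]^T.
x_3(t) = Σ_i (v_i)_3 · z_i(0) · e^{λ_i t} (row 3 of V times the modal terms).
x_3(1.0) = 0·(-2)·e^{-5·1.0} + (-1)·6·e^{-4·1.0} + 2·2·e^{-1·1.0} = 0·0.006738 + (-6)·0.018316 + 4·0.367879 = 1.3616.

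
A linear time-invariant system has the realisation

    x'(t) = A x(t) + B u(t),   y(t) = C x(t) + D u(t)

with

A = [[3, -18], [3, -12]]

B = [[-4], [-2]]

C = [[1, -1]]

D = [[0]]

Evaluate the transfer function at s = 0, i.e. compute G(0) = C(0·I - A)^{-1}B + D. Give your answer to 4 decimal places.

-0.3333

G(0) = C(-A)^{-1}B + D = -C A^{-1} B + D.
det A = 18, so A^{-1} = (1/18)·adj(A) = [[-2/3, 1], [-1/6, 1/6]]
A^{-1} B = [2/3, 1/3]^T
C A^{-1} B = 1/3
G(0) = D - C A^{-1} B = 0 - (1/3) = -1/3 ≈ -0.3333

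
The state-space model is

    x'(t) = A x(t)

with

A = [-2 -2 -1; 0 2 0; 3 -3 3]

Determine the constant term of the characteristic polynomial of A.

6

Expand det(sI - A) for the 3×3 matrix.
p(s) = s^3 - 3s^2 - s + 6.
(Check: constant term = det(-A) = (-1)^3 det A = 6; coefficient of s^2 = -tr A = -3.)
The constant term is 6.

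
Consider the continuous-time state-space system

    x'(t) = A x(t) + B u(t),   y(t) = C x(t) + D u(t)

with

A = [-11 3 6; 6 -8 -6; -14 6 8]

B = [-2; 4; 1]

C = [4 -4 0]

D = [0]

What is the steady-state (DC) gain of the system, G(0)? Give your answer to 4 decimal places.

25.2000

G(0) = C(-A)^{-1}B + D = -C A^{-1} B + D.
det A = -40, so A^{-1} = (1/-40)·adj(A) = [[7/10, -3/10, -3/4], [-9/10, 1/10, 3/4], [19/10, -3/5, -7/4]]
A^{-1} B = [-67/20, 59/20, -159/20]^T
C A^{-1} B = -126/5
G(0) = D - C A^{-1} B = 0 - (-126/5) = 126/5 ≈ 25.2000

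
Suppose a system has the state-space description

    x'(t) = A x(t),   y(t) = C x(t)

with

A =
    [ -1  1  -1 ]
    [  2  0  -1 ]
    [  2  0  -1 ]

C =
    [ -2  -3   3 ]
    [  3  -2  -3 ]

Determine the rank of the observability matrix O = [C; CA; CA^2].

3

CA = [[2, -2, 2], [-13, 3, 2]]
CA^2 = [[-2, 2, -2], [23, -13, 8]]
Observability matrix O = [C; CA; CA^2] = [[-2, -3, 3], [3, -2, -3], [2, -2, 2], [-13, 3, 2], [-2, 2, -2], [23, -13, 8]]
Take the 3×3 submatrix of O formed by rows 1, 2, 3: [[-2, -3, 3], [3, -2, -3], [2, -2, 2]]. Its determinant is (-2)·((-2)·2 - (-3)·(-2)) - (-3)·(3·2 - (-3)·2) + 3·(3·(-2) - (-2)·2) = (-2)·(-10) - (-3)·12 + 3·(-2) = 50 ≠ 0.
So rank(O) ≥ 3; since O has 3 columns, rank(O) = 3.
rank(O) = 3 = n, so the pair (A, C) is completely observable.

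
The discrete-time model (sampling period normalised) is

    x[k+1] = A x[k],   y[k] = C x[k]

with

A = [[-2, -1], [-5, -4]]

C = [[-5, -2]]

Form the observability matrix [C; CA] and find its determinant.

-25

CA = [[20, 13]]
Observability matrix O = [C; CA] = [[-5, -2], [20, 13]]
det(O) = (-5)·13 - (-2)·20 = -65 - (-40) = -25
Since det(O) ≠ 0, rank(O) = 2 and the system is completely observable.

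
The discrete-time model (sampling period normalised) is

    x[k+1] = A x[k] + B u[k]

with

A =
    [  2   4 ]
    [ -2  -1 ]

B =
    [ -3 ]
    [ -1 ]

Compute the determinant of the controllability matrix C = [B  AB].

-31

AB = [[-10], [7]]
Controllability matrix C = [B  AB] = [[-3, -10], [-1, 7]]
det(C) = (-3)·7 - (-10)·(-1) = -21 - 10 = -31
Since det(C) ≠ 0, rank(C) = 2 and the system is completely controllable.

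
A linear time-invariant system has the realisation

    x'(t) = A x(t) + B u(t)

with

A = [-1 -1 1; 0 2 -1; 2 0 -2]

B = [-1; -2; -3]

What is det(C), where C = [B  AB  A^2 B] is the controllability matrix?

AB = [[0], [-1], [4]]
A^2B = [[5], [-6], [-8]]
Controllability matrix C = [B  AB  A^2B] = [[-1, 0, 5], [-2, -1, -6], [-3, 4, -8]]
Expanding along the first row, det(C) = (-1)·((-1)·(-8) - (-6)·4) - 0·((-2)·(-8) - (-6)·(-3)) + 5·((-2)·4 - (-1)·(-3)) = (-1)·32 - 0·(-2) + 5·(-11) = -87
Since det(C) ≠ 0, rank(C) = 3 and the system is completely controllable.

-87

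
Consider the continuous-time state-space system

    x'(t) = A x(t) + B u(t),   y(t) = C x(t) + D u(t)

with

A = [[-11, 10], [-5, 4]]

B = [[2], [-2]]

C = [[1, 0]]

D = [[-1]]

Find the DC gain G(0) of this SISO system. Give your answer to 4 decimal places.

G(0) = C(-A)^{-1}B + D = -C A^{-1} B + D.
det A = 6, so A^{-1} = (1/6)·adj(A) = [[2/3, -5/3], [5/6, -11/6]]
A^{-1} B = [14/3, 16/3]^T
C A^{-1} B = 14/3
G(0) = D - C A^{-1} B = -1 - (14/3) = -17/3 ≈ -5.6667

-5.6667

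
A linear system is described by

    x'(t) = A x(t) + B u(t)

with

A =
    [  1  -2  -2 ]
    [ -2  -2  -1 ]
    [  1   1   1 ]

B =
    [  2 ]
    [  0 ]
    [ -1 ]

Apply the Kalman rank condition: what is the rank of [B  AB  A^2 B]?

AB = [[4], [-3], [1]]
A^2B = [[8], [-3], [2]]
Controllability matrix C = [B  AB  A^2B] = [[2, 4, 8], [0, -3, -3], [-1, 1, 2]]
det(C) = 2·((-3)·2 - (-3)·1) - 4·(0·2 - (-3)·(-1)) + 8·(0·1 - (-3)·(-1)) = 2·(-3) - 4·(-3) + 8·(-3) = -18 ≠ 0, so rank(C) = 3.
rank(C) = 3 = n, so the pair (A, B) is completely controllable.

3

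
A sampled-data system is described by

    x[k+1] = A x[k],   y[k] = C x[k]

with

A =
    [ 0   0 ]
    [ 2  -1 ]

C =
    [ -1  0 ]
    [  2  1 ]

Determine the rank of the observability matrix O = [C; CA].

CA = [[0, 0], [2, -1]]
Observability matrix O = [C; CA] = [[-1, 0], [2, 1], [0, 0], [2, -1]]
Take the 2×2 submatrix of O formed by rows 1, 2: [[-1, 0], [2, 1]]. Its determinant is (-1)·1 - 0·2 = -1 - 0 = -1 ≠ 0.
So rank(O) ≥ 2; since O has 2 columns, rank(O) = 2.
rank(O) = 2 = n, so the pair (A, C) is completely observable.

2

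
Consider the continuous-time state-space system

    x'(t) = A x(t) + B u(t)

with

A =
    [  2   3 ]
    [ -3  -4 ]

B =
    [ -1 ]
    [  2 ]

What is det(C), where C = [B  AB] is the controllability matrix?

AB = [[4], [-5]]
Controllability matrix C = [B  AB] = [[-1, 4], [2, -5]]
det(C) = (-1)·(-5) - 4·2 = 5 - 8 = -3
Since det(C) ≠ 0, rank(C) = 2 and the system is completely controllable.

-3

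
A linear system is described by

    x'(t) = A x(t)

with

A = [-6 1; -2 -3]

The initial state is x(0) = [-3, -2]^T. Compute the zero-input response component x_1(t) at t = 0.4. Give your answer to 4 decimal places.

-0.3394

det(sI - A) = s^2 - (tr A)s + det A, with tr A = (-6) + (-3) = -9 and det A = (-6)·(-3) - 1·(-2) = 18 - (-2) = 20.
So p(s) = det(sI - A) = s^2 + 9s + 20.
Factor s^2 + 9s + 20: two numbers with sum -9 and product 20 are -4 and -5, so s^2 + 9s + 20 = (s + 4)(s + 5).
Hence p(s) = (s + 4) (s + 5), with roots -5, -4.
The eigenvalues -5, -4 are distinct and real, so A is diagonalisable and x(t) = e^{At} x(0) = V diag(e^{λ_i t}) V^{-1} x(0), where the columns of V are the eigenvectors.
λ = -5: A - (-5)I = [[-1, 1], [-2, 2]]. Row 1 gives (-1)·v1 + 1·v2 = 0, so take v_1 = [1, 1]^T.
λ = -4: A - (-4)I = [[-2, 1], [-2, 1]]. Row 1 gives (-2)·v1 + 1·v2 = 0, so take v_2 = [-1, -2]^T.
V = [v_1 v_2] = [[1, -1], [1, -2]] has det V = -1, so V^{-1} = adj(V)/det V = [[2, -1], [1, -1]].
Modal coordinates z(0) = V^{-1} x(0): 2·(-3) + (-1)·(-2) = -4; 1·(-3) + (-1)·(-2) = -1; so z(0) = [-4, -1]^T.
x_1(t) = Σ_i (v_i)_1 · z_i(0) · e^{λ_i t} (row 1 of V times the modal terms).
x_1(0.4) = 1·(-4)·e^{-5·0.4} + (-1)·(-1)·e^{-4·0.4} = (-4)·0.135335 + 1·0.201897 = -0.3394.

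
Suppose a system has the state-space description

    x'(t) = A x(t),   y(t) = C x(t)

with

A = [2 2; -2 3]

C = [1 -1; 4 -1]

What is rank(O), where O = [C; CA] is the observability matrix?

2

CA = [[4, -1], [10, 5]]
Observability matrix O = [C; CA] = [[1, -1], [4, -1], [4, -1], [10, 5]]
Take the 2×2 submatrix of O formed by rows 1, 2: [[1, -1], [4, -1]]. Its determinant is 1·(-1) - (-1)·4 = -1 - (-4) = 3 ≠ 0.
So rank(O) ≥ 2; since O has 2 columns, rank(O) = 2.
rank(O) = 2 = n, so the pair (A, C) is completely observable.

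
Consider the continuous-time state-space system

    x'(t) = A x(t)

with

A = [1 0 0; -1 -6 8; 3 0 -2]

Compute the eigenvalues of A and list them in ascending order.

det(sI - A) = s^3 - (tr A)s^2 + (M11 + M22 + M33)s - det A, where Mii is the 2×2 principal minor of A obtained by deleting row i and column i.
tr A = 1 + (-6) + (-2) = -7; M11 = (-6)·(-2) - 8·0 = 12 - 0 = 12; M22 = 1·(-2) - 0·3 = -2 - 0 = -2; M33 = 1·(-6) - 0·(-1) = -6 - 0 = -6; sum of minors = 4.
det A = 1·((-6)·(-2) - 8·0) - 0·((-1)·(-2) - 8·3) + 0·((-1)·0 - (-6)·3) = 1·12 - 0·(-22) + 0·18 = 12.
So p(s) = det(sI - A) = s^3 + 7s^2 + 4s - 12.
Rational-root test: any integer root divides -12. Testing small divisors, s = 1 works: p(1) = 1 + 7 + 4 + (-12) = 0, so (s - 1) is a factor.
Dividing, p(s) = (s - 1)(s^2 + 8s + 12).
Factor s^2 + 8s + 12: two numbers with sum -8 and product 12 are -2 and -6, so s^2 + 8s + 12 = (s + 2)(s + 6).
Hence p(s) = (s - 1) (s + 2) (s + 6), with roots -6, -2, 1.
At least one eigenvalue has non-negative real part, so the system is not asymptotically stable.

-6, -2, 1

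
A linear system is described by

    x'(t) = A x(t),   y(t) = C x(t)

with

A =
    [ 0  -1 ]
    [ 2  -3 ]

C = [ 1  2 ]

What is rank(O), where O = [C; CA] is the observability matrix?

2

CA = [[4, -7]]
Observability matrix O = [C; CA] = [[1, 2], [4, -7]]
det(O) = 1·(-7) - 2·4 = -7 - 8 = -15 ≠ 0, so rank(O) = 2.
rank(O) = 2 = n, so the pair (A, C) is completely observable.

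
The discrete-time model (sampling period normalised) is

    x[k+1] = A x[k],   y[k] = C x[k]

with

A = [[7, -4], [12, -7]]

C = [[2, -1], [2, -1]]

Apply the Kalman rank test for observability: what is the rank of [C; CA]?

CA = [[2, -1], [2, -1]]
Observability matrix O = [C; CA] = [[2, -1], [2, -1], [2, -1], [2, -1]]
Every row of O is a scalar multiple of row 1 = [2, -1] (multipliers 1, 1, 1, 1), so the rows span a one-dimensional space.
O ≠ 0, hence rank(O) = 1.
rank(O) = 1 < n = 2, so the pair (A, C) is not completely observable.

1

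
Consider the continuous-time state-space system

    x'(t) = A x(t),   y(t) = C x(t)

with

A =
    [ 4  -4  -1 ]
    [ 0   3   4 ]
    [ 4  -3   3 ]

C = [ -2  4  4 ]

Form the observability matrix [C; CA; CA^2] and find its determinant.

-1112

CA = [[8, 8, 30]]
CA^2 = [[152, -98, 114]]
Observability matrix O = [C; CA; CA^2] = [[-2, 4, 4], [8, 8, 30], [152, -98, 114]]
Expanding along the first row, det(O) = (-2)·(8·114 - 30·(-98)) - 4·(8·114 - 30·152) + 4·(8·(-98) - 8·152) = (-2)·3852 - 4·(-3648) + 4·(-2000) = -1112
Since det(O) ≠ 0, rank(O) = 3 and the system is completely observable.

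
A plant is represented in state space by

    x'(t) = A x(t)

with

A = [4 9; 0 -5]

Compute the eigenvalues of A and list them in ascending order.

-5, 4

det(sI - A) = s^2 - (tr A)s + det A, with tr A = 4 + (-5) = -1 and det A = 4·(-5) - 9·0 = -20 - 0 = -20.
So p(s) = det(sI - A) = s^2 + s - 20.
Factor s^2 + s - 20: two numbers with sum -1 and product -20 are 4 and -5, so s^2 + s - 20 = (s - 4)(s + 5).
Hence p(s) = (s - 4) (s + 5), with roots -5, 4.
At least one eigenvalue has non-negative real part, so the system is not asymptotically stable.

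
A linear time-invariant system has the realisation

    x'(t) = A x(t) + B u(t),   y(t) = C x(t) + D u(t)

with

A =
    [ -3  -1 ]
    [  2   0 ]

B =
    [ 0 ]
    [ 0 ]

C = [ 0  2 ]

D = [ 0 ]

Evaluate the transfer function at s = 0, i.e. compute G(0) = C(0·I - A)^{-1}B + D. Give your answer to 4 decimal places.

0.0000

G(0) = C(-A)^{-1}B + D = -C A^{-1} B + D.
det A = 2, so A^{-1} = (1/2)·adj(A) = [[0, 1/2], [-1, -3/2]]
A^{-1} B = [0, 0]^T
C A^{-1} B = 0
G(0) = D - C A^{-1} B = 0 - (0) = 0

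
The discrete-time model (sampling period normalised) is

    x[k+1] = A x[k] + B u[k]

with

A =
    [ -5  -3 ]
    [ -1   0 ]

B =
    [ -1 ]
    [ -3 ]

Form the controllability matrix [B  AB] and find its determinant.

AB = [[14], [1]]
Controllability matrix C = [B  AB] = [[-1, 14], [-3, 1]]
det(C) = (-1)·1 - 14·(-3) = -1 - (-42) = 41
Since det(C) ≠ 0, rank(C) = 2 and the system is completely controllable.

41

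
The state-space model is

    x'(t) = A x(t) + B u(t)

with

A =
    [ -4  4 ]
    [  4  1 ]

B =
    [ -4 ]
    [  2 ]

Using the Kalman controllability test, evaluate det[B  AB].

AB = [[24], [-14]]
Controllability matrix C = [B  AB] = [[-4, 24], [2, -14]]
det(C) = (-4)·(-14) - 24·2 = 56 - 48 = 8
Since det(C) ≠ 0, rank(C) = 2 and the system is completely controllable.

8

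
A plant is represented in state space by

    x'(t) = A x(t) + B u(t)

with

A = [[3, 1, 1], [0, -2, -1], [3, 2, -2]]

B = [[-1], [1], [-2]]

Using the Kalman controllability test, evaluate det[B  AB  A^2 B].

AB = [[-4], [0], [3]]
A^2B = [[-9], [-3], [-18]]
Controllability matrix C = [B  AB  A^2B] = [[-1, -4, -9], [1, 0, -3], [-2, 3, -18]]
Expanding along the first row, det(C) = (-1)·(0·(-18) - (-3)·3) - (-4)·(1·(-18) - (-3)·(-2)) + (-9)·(1·3 - 0·(-2)) = (-1)·9 - (-4)·(-24) + (-9)·3 = -132
Since det(C) ≠ 0, rank(C) = 3 and the system is completely controllable.

-132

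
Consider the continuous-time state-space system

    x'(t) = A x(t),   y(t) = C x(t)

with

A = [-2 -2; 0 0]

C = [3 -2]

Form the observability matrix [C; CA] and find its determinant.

CA = [[-6, -6]]
Observability matrix O = [C; CA] = [[3, -2], [-6, -6]]
det(O) = 3·(-6) - (-2)·(-6) = -18 - 12 = -30
Since det(O) ≠ 0, rank(O) = 2 and the system is completely observable.

-30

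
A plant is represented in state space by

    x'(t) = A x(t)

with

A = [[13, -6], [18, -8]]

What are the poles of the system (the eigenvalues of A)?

det(sI - A) = s^2 - (tr A)s + det A, with tr A = 13 + (-8) = 5 and det A = 13·(-8) - (-6)·18 = -104 - (-108) = 4.
So p(s) = det(sI - A) = s^2 - 5s + 4.
Factor s^2 - 5s + 4: two numbers with sum 5 and product 4 are 4 and 1, so s^2 - 5s + 4 = (s - 4)(s - 1).
Hence p(s) = (s - 4) (s - 1), with roots 1, 4.
At least one eigenvalue has non-negative real part, so the system is not asymptotically stable.

1, 4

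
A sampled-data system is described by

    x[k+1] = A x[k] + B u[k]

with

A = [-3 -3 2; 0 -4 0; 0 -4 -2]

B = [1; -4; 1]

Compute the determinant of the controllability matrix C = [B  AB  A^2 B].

AB = [[11], [16], [14]]
A^2B = [[-53], [-64], [-92]]
Controllability matrix C = [B  AB  A^2B] = [[1, 11, -53], [-4, 16, -64], [1, 14, -92]]
Expanding along the first row, det(C) = 1·(16·(-92) - (-64)·14) - 11·((-4)·(-92) - (-64)·1) + (-53)·((-4)·14 - 16·1) = 1·(-576) - 11·432 + (-53)·(-72) = -1512
Since det(C) ≠ 0, rank(C) = 3 and the system is completely controllable.

-1512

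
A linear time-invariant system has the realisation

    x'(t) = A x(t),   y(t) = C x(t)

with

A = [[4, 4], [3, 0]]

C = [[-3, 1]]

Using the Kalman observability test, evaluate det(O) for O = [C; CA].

45

CA = [[-9, -12]]
Observability matrix O = [C; CA] = [[-3, 1], [-9, -12]]
det(O) = (-3)·(-12) - 1·(-9) = 36 - (-9) = 45
Since det(O) ≠ 0, rank(O) = 2 and the system is completely observable.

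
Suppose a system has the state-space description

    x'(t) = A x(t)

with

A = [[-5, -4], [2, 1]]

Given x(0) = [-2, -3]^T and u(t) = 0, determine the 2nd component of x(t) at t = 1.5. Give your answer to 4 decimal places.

-1.7295

det(sI - A) = s^2 - (tr A)s + det A, with tr A = (-5) + 1 = -4 and det A = (-5)·1 - (-4)·2 = -5 - (-8) = 3.
So p(s) = det(sI - A) = s^2 + 4s + 3.
Factor s^2 + 4s + 3: two numbers with sum -4 and product 3 are -1 and -3, so s^2 + 4s + 3 = (s + 1)(s + 3).
Hence p(s) = (s + 1) (s + 3), with roots -3, -1.
The eigenvalues -3, -1 are distinct and real, so A is diagonalisable and x(t) = e^{At} x(0) = V diag(e^{λ_i t}) V^{-1} x(0), where the columns of V are the eigenvectors.
λ = -3: A - (-3)I = [[-2, -4], [2, 4]]. Row 1 gives (-2)·v1 + (-4)·v2 = 0, so take v_1 = [2, -1]^T.
λ = -1: A - (-1)I = [[-4, -4], [2, 2]]. Row 1 gives (-4)·v1 + (-4)·v2 = 0, so take v_2 = [-1, 1]^T.
V = [v_1 v_2] = [[2, -1], [-1, 1]] has det V = 1, so V^{-1} = adj(V)/det V = [[1, 1], [1, 2]].
Modal coordinates z(0) = V^{-1} x(0): 1·(-2) + 1·(-3) = -5; 1·(-2) + 2·(-3) = -8; so z(0) = [-5, -8]^T.
x_2(t) = Σ_i (v_i)_2 · z_i(0) · e^{λ_i t} (row 2 of V times the modal terms).
x_2(1.5) = (-1)·(-5)·e^{-3·1.5} + 1·(-8)·e^{-1·1.5} = 5·0.011109 + (-8)·0.223130 = -1.7295.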